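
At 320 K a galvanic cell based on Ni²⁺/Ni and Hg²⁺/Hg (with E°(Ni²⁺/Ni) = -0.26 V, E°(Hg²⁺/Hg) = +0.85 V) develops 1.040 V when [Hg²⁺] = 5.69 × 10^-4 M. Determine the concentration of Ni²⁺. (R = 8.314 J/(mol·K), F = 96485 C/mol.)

0.091 M

From the Nernst equation, ln Q = nF(E° − E)/RT = 2×96485×(1.11 − 1.040)/(8.314×320) = 5.077, so Q = 160.
With Q = [Ni²⁺]/[Hg²⁺] and the known concentrations, [Ni²⁺] in the numerator gives [Ni²⁺] = 0.091 M.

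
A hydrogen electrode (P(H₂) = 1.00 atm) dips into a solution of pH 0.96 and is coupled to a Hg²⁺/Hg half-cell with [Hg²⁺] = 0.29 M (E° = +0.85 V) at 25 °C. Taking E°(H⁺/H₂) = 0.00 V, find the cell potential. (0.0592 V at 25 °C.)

The Hg²⁺/Hg couple is the cathode, so E°_cell = 0.85 V; n = 2.
[H⁺] = 10^(−0.96) = 0.11 M, and Q = [H⁺]^2 / ([Hg²⁺]·P(H₂)) = 0.0415.
E = E° − (0.0592/2) log Q = 0.85 − (0.0592/2)(-1.382) = 0.891 V.

0.89 V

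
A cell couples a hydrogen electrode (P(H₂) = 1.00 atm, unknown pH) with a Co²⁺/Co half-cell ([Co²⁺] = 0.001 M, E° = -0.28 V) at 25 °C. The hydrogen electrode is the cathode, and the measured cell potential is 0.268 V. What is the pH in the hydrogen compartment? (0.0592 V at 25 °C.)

E°_cell = 0.28 V and n = 2.
log Q = n(E° − E)/0.0592 = 2×(0.28 − 0.268)/0.0592 = 0.405.
With Q = [Co²⁺]·P(H₂) / [H⁺]^2, solving for [H⁺] gives log[H⁺] = -1.703, so pH = 1.70.

pH = 1.70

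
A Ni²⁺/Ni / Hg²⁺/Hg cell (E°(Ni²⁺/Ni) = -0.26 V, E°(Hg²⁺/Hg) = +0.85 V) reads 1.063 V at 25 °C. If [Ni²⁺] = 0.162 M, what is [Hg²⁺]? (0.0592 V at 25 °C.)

0.0042 M

From the Nernst equation, log Q = n(E° − E)/0.0592 = 2(1.11 − 1.063)/0.0592 = 1.588, so Q = 38.7.
With Q = [Ni²⁺]/[Hg²⁺] and the known concentrations, [Hg²⁺] in the denominator gives [Hg²⁺] = 0.0042 M.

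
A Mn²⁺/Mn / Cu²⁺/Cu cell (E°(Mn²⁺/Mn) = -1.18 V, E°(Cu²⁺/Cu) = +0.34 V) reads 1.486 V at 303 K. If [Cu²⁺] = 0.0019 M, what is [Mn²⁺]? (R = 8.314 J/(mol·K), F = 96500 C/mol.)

From the Nernst equation, ln Q = nF(E° − E)/RT = 2×96500×(1.52 − 1.486)/(8.314×303) = 2.605, so Q = 13.5.
With Q = [Mn²⁺]/[Cu²⁺] and the known concentrations, [Mn²⁺] in the numerator gives [Mn²⁺] = 0.026 M.

0.026 M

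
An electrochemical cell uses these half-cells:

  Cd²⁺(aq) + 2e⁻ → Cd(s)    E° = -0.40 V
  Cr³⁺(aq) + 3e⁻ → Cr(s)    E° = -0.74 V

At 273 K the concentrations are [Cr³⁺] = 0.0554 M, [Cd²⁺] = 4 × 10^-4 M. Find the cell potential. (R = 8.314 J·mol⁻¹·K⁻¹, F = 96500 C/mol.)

0.271 V

The Cd²⁺/Cd couple has the higher reduction potential and acts as the cathode, so E°_cell = -0.40 − (-0.74) = 0.34 V.
Balancing electrons gives n = 6; the reaction quotient is Q = [Cr³⁺]^2/[Cd²⁺]^3 = 4.8 × 10^7.
E = E° − (RT/nF) ln Q = 0.34 − (8.314×273)/(6×96500) × (17.686) = 0.340 − 0.069 = 0.271 V.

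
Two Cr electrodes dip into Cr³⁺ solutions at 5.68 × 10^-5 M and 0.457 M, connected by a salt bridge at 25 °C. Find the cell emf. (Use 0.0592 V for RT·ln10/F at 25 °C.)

Both half-cells are Cr³⁺/Cr, so E°_cell = 0. The concentrated side is the cathode; the cell reaction moves Cr³⁺ from high to low concentration with n = 3.
Q = [Cr³⁺]_dilute/[Cr³⁺]_conc = 5.68 × 10^-5/0.457 = 1.24 × 10^-4.
E = 0 − (0.0592/3) log Q = −(0.0592/3)(-3.906) = 0.0771 V.

0.077 V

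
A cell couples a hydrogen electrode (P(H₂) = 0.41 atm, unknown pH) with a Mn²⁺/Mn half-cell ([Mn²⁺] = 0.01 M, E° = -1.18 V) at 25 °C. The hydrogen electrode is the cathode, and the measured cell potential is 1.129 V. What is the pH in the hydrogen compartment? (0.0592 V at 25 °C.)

E°_cell = 1.18 V and n = 2.
log Q = n(E° − E)/0.0592 = 2×(1.18 − 1.129)/0.0592 = 1.723.
With Q = [Mn²⁺]·P(H₂) / [H⁺]^2, solving for [H⁺] gives log[H⁺] = -2.055, so pH = 2.06.

pH = 2.06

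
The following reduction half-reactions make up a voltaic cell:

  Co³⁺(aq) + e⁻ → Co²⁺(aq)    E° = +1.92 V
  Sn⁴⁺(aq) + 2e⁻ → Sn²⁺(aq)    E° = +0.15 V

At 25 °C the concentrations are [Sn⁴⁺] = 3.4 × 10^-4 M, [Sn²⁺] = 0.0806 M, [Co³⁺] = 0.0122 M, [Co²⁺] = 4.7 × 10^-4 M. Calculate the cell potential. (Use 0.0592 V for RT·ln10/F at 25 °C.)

1.92 V

The Co³⁺/Co²⁺ couple has the higher reduction potential and acts as the cathode, so E°_cell = +1.92 − (+0.15) = 1.77 V.
Balancing electrons gives n = 2; the reaction quotient is Q = [Sn⁴⁺]·[Co²⁺]^2/([Sn²⁺]·[Co³⁺]^2) = 6.26 × 10^-6.
At 25 °C, E = E° − (0.0592/n) log Q = 1.77 − (0.0592/2)(-5.203) = 1.770 + 0.154 = 1.924 V.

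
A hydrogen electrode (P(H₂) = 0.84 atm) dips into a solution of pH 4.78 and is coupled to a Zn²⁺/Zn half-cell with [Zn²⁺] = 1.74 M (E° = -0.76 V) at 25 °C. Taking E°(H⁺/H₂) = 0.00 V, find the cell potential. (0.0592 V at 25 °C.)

0.47 V

The hydrogen couple is the cathode, so E°_cell = 0.76 V; n = 2.
[H⁺] = 10^(−4.78) = 1.7 × 10^-5 M, and Q = [Zn²⁺]·P(H₂) / [H⁺]^2 = 5.31 × 10^9.
E = E° − (0.0592/2) log Q = 0.76 − (0.0592/2)(9.725) = 0.472 V.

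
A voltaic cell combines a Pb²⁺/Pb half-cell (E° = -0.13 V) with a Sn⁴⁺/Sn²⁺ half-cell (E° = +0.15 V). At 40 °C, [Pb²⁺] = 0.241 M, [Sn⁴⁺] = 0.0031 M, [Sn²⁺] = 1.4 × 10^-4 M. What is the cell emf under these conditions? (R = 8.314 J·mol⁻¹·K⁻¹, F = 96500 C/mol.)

0.341 V

The Sn⁴⁺/Sn²⁺ couple has the higher reduction potential and acts as the cathode, so E°_cell = +0.15 − (-0.13) = 0.28 V.
Balancing electrons gives n = 2; the reaction quotient is Q = [Pb²⁺]·[Sn²⁺]/[Sn⁴⁺] = 0.0109.
E = E° − (RT/nF) ln Q = 0.28 − (8.314×313)/(2×96500) × (-4.520) = 0.280 + 0.061 = 0.341 V.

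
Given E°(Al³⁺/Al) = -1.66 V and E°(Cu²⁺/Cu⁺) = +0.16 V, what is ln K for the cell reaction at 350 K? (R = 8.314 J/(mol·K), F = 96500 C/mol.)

E°_cell = +0.16 − (-1.66) = 1.82 V, with n = 3 electrons transferred.
At equilibrium E = 0, so the Nernst equation gives ln K = nFE°/RT = (3)(96500)(1.82)/((8.314)(350)) = 181.07.

ln K = 181.1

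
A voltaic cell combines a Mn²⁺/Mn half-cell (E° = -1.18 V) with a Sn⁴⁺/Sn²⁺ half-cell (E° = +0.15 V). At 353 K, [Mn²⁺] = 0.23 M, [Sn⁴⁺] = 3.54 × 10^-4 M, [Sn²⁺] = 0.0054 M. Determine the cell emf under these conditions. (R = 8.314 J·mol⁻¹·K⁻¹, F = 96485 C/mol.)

1.31 V

The Sn⁴⁺/Sn²⁺ couple has the higher reduction potential and acts as the cathode, so E°_cell = +0.15 − (-1.18) = 1.33 V.
Balancing electrons gives n = 2; the reaction quotient is Q = [Mn²⁺]·[Sn²⁺]/[Sn⁴⁺] = 3.51.
E = E° − (RT/nF) ln Q = 1.33 − (8.314×353)/(2×96485) × (1.255) = 1.330 − 0.019 = 1.311 V.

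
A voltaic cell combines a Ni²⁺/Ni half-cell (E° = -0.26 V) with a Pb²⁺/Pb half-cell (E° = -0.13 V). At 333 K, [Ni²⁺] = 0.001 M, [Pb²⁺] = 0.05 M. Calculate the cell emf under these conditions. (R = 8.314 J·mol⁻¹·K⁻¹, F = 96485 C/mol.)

The Pb²⁺/Pb couple has the higher reduction potential and acts as the cathode, so E°_cell = -0.13 − (-0.26) = 0.13 V.
Balancing electrons gives n = 2; the reaction quotient is Q = [Ni²⁺]/[Pb²⁺] = 0.0200.
E = E° − (RT/nF) ln Q = 0.13 − (8.314×333)/(2×96485) × (-3.912) = 0.130 + 0.056 = 0.186 V.

0.186 V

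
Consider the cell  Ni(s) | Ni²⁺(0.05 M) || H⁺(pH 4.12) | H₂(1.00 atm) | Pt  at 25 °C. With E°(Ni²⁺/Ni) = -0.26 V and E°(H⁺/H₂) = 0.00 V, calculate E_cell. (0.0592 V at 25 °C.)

0.055 V

The hydrogen couple is the cathode, so E°_cell = 0.26 V; n = 2.
[H⁺] = 10^(−4.12) = 7.6 × 10^-5 M, and Q = [Ni²⁺]·P(H₂) / [H⁺]^2 = 8.69 × 10^6.
E = E° − (0.0592/2) log Q = 0.26 − (0.0592/2)(6.939) = 0.055 V.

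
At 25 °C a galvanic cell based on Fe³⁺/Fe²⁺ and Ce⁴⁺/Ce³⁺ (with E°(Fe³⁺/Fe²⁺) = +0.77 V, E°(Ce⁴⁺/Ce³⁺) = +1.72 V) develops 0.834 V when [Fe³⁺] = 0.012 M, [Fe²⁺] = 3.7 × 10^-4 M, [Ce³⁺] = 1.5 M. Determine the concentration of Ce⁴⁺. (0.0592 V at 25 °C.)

0.53 M

From the Nernst equation, log Q = n(E° − E)/0.0592 = 1(0.95 − 0.834)/0.0592 = 1.959, so Q = 91.1.
With Q = [Fe³⁺]·[Ce³⁺]/([Fe²⁺]·[Ce⁴⁺]) and the known concentrations, [Ce⁴⁺] in the denominator gives [Ce⁴⁺] = 0.53 M.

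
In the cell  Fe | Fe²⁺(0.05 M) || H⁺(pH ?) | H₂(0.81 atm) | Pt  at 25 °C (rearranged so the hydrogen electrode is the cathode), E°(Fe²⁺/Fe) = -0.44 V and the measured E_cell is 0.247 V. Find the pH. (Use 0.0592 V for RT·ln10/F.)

E°_cell = 0.44 V and n = 2.
log Q = n(E° − E)/0.0592 = 2×(0.44 − 0.247)/0.0592 = 6.520.
With Q = [Fe²⁺]·P(H₂) / [H⁺]^2, solving for [H⁺] gives log[H⁺] = -3.956, so pH = 3.96.

pH = 3.96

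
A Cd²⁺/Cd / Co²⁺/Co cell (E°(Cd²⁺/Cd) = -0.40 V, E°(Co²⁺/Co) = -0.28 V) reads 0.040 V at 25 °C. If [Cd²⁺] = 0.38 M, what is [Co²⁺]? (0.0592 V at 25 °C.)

From the Nernst equation, log Q = n(E° − E)/0.0592 = 2(0.12 − 0.040)/0.0592 = 2.703, so Q = 504.
With Q = [Cd²⁺]/[Co²⁺] and the known concentrations, [Co²⁺] in the denominator gives [Co²⁺] = 7.5 × 10^-4 M.

7.5 × 10^-4 M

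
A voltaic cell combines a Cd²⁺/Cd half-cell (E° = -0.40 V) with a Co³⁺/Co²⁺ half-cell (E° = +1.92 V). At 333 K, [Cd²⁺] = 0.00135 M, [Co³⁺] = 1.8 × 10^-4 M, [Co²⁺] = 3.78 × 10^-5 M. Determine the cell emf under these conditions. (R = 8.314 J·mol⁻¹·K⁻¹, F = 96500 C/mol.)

2.46 V

The Co³⁺/Co²⁺ couple has the higher reduction potential and acts as the cathode, so E°_cell = +1.92 − (-0.40) = 2.32 V.
Balancing electrons gives n = 2; the reaction quotient is Q = [Cd²⁺]·[Co²⁺]^2/[Co³⁺]^2 = 5.95 × 10^-5.
E = E° − (RT/nF) ln Q = 2.32 − (8.314×333)/(2×96500) × (-9.729) = 2.320 + 0.140 = 2.460 V.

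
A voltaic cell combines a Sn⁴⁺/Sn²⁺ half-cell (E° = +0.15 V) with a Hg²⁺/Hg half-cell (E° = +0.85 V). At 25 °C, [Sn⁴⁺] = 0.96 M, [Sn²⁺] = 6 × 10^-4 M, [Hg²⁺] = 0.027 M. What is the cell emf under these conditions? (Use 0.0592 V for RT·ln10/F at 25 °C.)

The Hg²⁺/Hg couple has the higher reduction potential and acts as the cathode, so E°_cell = +0.85 − (+0.15) = 0.70 V.
Balancing electrons gives n = 2; the reaction quotient is Q = [Sn⁴⁺]/([Sn²⁺]·[Hg²⁺]) = 5.93 × 10^4.
At 25 °C, E = E° − (0.0592/n) log Q = 0.70 − (0.0592/2)(4.773) = 0.700 − 0.141 = 0.559 V.

0.559 V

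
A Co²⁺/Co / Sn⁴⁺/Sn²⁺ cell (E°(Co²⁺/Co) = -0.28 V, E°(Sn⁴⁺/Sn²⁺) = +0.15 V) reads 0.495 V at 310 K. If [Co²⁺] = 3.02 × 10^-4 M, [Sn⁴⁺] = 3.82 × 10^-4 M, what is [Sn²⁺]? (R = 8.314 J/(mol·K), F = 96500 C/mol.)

0.0097 M

From the Nernst equation, ln Q = nF(E° − E)/RT = 2×96500×(0.43 − 0.495)/(8.314×310) = -4.867, so Q = 0.00769.
With Q = [Co²⁺]·[Sn²⁺]/[Sn⁴⁺] and the known concentrations, [Sn²⁺] in the numerator gives [Sn²⁺] = 0.0097 M.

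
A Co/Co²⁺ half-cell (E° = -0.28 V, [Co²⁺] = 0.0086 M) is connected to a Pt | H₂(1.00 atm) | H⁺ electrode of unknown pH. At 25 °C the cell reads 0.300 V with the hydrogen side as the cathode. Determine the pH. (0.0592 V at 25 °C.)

E°_cell = 0.28 V and n = 2.
log Q = n(E° − E)/0.0592 = 2×(0.28 − 0.300)/0.0592 = -0.676.
With Q = [Co²⁺]·P(H₂) / [H⁺]^2, solving for [H⁺] gives log[H⁺] = -0.695, so pH = 0.69.

pH = 0.69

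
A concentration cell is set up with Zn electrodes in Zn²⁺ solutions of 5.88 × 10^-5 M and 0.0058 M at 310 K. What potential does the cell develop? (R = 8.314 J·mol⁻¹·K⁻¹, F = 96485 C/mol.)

Both half-cells are Zn²⁺/Zn, so E°_cell = 0. The concentrated side is the cathode; the cell reaction moves Zn²⁺ from high to low concentration with n = 2.
Q = [Zn²⁺]_dilute/[Zn²⁺]_conc = 5.88 × 10^-5/0.0058 = 0.0101.
E = 0 − (RT/nF) ln Q = −((8.314×310)/(2×96485))(-4.591) = 0.0613 V.

0.061 V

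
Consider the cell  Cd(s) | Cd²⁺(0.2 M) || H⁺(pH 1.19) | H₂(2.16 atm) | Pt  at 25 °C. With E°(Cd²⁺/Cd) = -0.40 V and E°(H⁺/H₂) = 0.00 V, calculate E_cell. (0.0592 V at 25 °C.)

0.34 V

The hydrogen couple is the cathode, so E°_cell = 0.40 V; n = 2.
[H⁺] = 10^(−1.19) = 0.065 M, and Q = [Cd²⁺]·P(H₂) / [H⁺]^2 = 104.
E = E° − (0.0592/2) log Q = 0.40 − (0.0592/2)(2.015) = 0.340 V.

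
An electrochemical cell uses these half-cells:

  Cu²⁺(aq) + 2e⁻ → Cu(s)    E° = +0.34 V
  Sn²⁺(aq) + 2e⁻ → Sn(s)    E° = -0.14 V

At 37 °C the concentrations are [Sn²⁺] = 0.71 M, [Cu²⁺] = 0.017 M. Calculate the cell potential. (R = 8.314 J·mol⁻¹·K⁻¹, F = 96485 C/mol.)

0.430 V

The Cu²⁺/Cu couple has the higher reduction potential and acts as the cathode, so E°_cell = +0.34 − (-0.14) = 0.48 V.
Balancing electrons gives n = 2; the reaction quotient is Q = [Sn²⁺]/[Cu²⁺] = 41.8.
E = E° − (RT/nF) ln Q = 0.48 − (8.314×310)/(2×96485) × (3.732) = 0.480 − 0.050 = 0.430 V.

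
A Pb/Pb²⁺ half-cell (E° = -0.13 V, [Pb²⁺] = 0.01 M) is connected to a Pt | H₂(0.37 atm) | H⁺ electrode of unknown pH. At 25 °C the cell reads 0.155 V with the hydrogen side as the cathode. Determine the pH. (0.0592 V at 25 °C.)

E°_cell = 0.13 V and n = 2.
log Q = n(E° − E)/0.0592 = 2×(0.13 − 0.155)/0.0592 = -0.845.
With Q = [Pb²⁺]·P(H₂) / [H⁺]^2, solving for [H⁺] gives log[H⁺] = -0.794, so pH = 0.79.

pH = 0.79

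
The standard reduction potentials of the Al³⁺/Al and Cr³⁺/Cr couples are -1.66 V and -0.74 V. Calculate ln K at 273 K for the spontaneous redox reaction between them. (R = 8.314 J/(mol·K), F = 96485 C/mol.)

E°_cell = -0.74 − (-1.66) = 0.92 V, with n = 3 electrons transferred.
At equilibrium E = 0, so the Nernst equation gives ln K = nFE°/RT = (3)(96485)(0.92)/((8.314)(273)) = 117.33.

ln K = 117.3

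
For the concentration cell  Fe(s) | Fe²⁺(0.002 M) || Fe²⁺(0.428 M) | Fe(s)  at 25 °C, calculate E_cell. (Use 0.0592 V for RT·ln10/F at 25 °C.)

Both half-cells are Fe²⁺/Fe, so E°_cell = 0. The concentrated side is the cathode; the cell reaction moves Fe²⁺ from high to low concentration with n = 2.
Q = [Fe²⁺]_dilute/[Fe²⁺]_conc = 0.002/0.428 = 0.00467.
E = 0 − (0.0592/2) log Q = −(0.0592/2)(-2.330) = 0.0690 V.

0.069 V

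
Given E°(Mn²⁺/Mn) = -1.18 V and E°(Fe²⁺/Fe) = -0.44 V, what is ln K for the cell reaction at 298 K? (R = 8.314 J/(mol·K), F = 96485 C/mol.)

ln K = 57.6

E°_cell = -0.44 − (-1.18) = 0.74 V, with n = 2 electrons transferred.
At equilibrium E = 0, so the Nernst equation gives ln K = nFE°/RT = (2)(96485)(0.74)/((8.314)(298)) = 57.64.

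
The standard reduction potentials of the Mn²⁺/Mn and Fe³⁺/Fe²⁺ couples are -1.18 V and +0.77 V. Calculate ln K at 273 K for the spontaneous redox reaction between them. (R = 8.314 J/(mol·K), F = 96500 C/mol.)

ln K = 165.8

E°_cell = +0.77 − (-1.18) = 1.95 V, with n = 2 electrons transferred.
At equilibrium E = 0, so the Nernst equation gives ln K = nFE°/RT = (2)(96500)(1.95)/((8.314)(273)) = 165.81.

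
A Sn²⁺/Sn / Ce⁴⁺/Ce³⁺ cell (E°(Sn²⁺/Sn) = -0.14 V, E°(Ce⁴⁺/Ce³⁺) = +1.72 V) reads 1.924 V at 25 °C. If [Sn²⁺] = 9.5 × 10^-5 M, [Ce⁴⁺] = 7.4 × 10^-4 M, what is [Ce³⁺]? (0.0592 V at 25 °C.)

From the Nernst equation, log Q = n(E° − E)/0.0592 = 2(1.86 − 1.924)/0.0592 = -2.162, so Q = 0.00688.
With Q = [Sn²⁺]·[Ce³⁺]^2/[Ce⁴⁺]^2 and the known concentrations, [Ce³⁺]^2 in the numerator gives [Ce³⁺] = 0.0063 M.

0.0063 M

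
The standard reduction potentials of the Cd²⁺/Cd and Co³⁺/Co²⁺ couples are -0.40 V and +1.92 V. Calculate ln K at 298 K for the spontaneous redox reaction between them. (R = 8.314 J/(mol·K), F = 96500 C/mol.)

E°_cell = +1.92 − (-0.40) = 2.32 V, with n = 2 electrons transferred.
At equilibrium E = 0, so the Nernst equation gives ln K = nFE°/RT = (2)(96500)(2.32)/((8.314)(298)) = 180.73.

ln K = 180.7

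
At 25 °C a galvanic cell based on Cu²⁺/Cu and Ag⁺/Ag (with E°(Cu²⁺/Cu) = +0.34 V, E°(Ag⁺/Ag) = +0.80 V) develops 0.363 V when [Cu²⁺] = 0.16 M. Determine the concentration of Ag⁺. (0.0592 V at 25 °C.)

0.0092 M

From the Nernst equation, log Q = n(E° − E)/0.0592 = 2(0.46 − 0.363)/0.0592 = 3.277, so Q = 1890.
With Q = [Cu²⁺]/[Ag⁺]^2 and the known concentrations, [Ag⁺]^2 in the denominator gives [Ag⁺] = 0.0092 M.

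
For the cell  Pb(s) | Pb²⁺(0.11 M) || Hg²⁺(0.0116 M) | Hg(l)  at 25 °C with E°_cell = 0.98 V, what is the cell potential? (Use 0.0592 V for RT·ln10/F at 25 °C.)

0.951 V

Balancing electrons gives n = 2; the reaction quotient is Q = [Pb²⁺]/[Hg²⁺] = 9.48.
At 25 °C, E = E° − (0.0592/n) log Q = 0.98 − (0.0592/2)(0.977) = 0.980 − 0.029 = 0.951 V.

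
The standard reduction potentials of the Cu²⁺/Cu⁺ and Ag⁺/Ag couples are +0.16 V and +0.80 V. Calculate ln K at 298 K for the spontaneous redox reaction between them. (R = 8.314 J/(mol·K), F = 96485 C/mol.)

E°_cell = +0.80 − (+0.16) = 0.64 V, with n = 1 electron transferred.
At equilibrium E = 0, so the Nernst equation gives ln K = nFE°/RT = (1)(96485)(0.64)/((8.314)(298)) = 24.92.

ln K = 24.9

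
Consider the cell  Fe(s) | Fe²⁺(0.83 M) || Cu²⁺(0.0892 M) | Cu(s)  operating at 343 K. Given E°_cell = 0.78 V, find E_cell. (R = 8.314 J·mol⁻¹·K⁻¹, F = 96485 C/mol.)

0.747 V

Balancing electrons gives n = 2; the reaction quotient is Q = [Fe²⁺]/[Cu²⁺] = 9.30.
E = E° − (RT/nF) ln Q = 0.78 − (8.314×343)/(2×96485) × (2.231) = 0.780 − 0.033 = 0.747 V.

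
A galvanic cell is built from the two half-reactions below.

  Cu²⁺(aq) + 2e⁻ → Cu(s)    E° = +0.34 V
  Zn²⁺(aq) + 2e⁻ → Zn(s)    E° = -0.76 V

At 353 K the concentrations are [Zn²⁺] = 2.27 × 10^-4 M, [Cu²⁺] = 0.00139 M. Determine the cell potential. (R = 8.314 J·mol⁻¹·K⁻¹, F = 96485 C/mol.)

1.13 V

The Cu²⁺/Cu couple has the higher reduction potential and acts as the cathode, so E°_cell = +0.34 − (-0.76) = 1.10 V.
Balancing electrons gives n = 2; the reaction quotient is Q = [Zn²⁺]/[Cu²⁺] = 0.163.
E = E° − (RT/nF) ln Q = 1.10 − (8.314×353)/(2×96485) × (-1.812) = 1.100 + 0.028 = 1.128 V.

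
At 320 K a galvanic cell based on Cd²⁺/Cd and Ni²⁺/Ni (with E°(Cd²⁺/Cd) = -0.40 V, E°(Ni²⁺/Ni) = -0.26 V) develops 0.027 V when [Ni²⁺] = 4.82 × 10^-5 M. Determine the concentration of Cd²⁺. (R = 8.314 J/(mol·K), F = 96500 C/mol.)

0.18 M

From the Nernst equation, ln Q = nF(E° − E)/RT = 2×96500×(0.14 − 0.027)/(8.314×320) = 8.197, so Q = 3630.
With Q = [Cd²⁺]/[Ni²⁺] and the known concentrations, [Cd²⁺] in the numerator gives [Cd²⁺] = 0.18 M.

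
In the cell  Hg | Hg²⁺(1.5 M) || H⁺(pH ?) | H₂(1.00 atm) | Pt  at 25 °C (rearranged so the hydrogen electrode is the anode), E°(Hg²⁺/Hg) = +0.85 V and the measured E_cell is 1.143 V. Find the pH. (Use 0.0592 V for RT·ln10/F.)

E°_cell = 0.85 V and n = 2.
log Q = n(E° − E)/0.0592 = 2×(0.85 − 1.143)/0.0592 = -9.899.
With Q = [H⁺]^2 / ([Hg²⁺]·P(H₂)), solving for [H⁺] gives log[H⁺] = -4.861, so pH = 4.86.

pH = 4.86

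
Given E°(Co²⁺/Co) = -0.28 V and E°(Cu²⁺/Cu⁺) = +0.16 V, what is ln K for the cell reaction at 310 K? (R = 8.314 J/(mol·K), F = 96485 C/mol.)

E°_cell = +0.16 − (-0.28) = 0.44 V, with n = 2 electrons transferred.
At equilibrium E = 0, so the Nernst equation gives ln K = nFE°/RT = (2)(96485)(0.44)/((8.314)(310)) = 32.94.

ln K = 32.9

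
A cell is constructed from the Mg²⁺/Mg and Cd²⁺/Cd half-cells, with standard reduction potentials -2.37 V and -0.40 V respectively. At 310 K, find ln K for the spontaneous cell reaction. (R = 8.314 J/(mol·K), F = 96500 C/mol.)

ln K = 147.5

E°_cell = -0.40 − (-2.37) = 1.97 V, with n = 2 electrons transferred.
At equilibrium E = 0, so the Nernst equation gives ln K = nFE°/RT = (2)(96500)(1.97)/((8.314)(310)) = 147.52.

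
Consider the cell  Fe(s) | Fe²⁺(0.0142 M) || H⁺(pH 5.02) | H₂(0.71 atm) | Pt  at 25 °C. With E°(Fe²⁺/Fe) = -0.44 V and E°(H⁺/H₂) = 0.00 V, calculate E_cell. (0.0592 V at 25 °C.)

0.20 V

The hydrogen couple is the cathode, so E°_cell = 0.44 V; n = 2.
[H⁺] = 10^(−5.02) = 9.5 × 10^-6 M, and Q = [Fe²⁺]·P(H₂) / [H⁺]^2 = 1.11 × 10^8.
E = E° − (0.0592/2) log Q = 0.44 − (0.0592/2)(8.044) = 0.202 V.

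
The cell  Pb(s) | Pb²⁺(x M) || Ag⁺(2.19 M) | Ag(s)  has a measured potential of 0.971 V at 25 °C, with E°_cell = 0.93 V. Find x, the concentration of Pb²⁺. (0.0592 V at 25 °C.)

0.2 M

From the Nernst equation, log Q = n(E° − E)/0.0592 = 2(0.93 − 0.971)/0.0592 = -1.385, so Q = 0.0412.
With Q = [Pb²⁺]/[Ag⁺]^2 and the known concentrations, [Pb²⁺] in the numerator gives [Pb²⁺] = 0.2 M.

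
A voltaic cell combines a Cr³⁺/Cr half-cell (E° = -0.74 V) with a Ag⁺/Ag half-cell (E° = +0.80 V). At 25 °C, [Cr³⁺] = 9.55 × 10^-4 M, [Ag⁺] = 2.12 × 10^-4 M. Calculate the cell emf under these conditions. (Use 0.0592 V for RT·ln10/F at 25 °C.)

1.38 V

The Ag⁺/Ag couple has the higher reduction potential and acts as the cathode, so E°_cell = +0.80 − (-0.74) = 1.54 V.
Balancing electrons gives n = 3; the reaction quotient is Q = [Cr³⁺]/[Ag⁺]^3 = 1 × 10^8.
At 25 °C, E = E° − (0.0592/n) log Q = 1.54 − (0.0592/3)(8.001) = 1.540 − 0.158 = 1.382 V.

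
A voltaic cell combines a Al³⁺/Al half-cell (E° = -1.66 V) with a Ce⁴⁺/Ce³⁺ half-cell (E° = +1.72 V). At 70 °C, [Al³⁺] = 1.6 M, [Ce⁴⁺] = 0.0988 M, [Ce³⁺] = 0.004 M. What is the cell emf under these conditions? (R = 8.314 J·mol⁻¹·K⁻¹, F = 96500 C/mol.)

3.47 V

The Ce⁴⁺/Ce³⁺ couple has the higher reduction potential and acts as the cathode, so E°_cell = +1.72 − (-1.66) = 3.38 V.
Balancing electrons gives n = 3; the reaction quotient is Q = [Al³⁺]·[Ce³⁺]^3/[Ce⁴⁺]^3 = 1.06 × 10^-4.
E = E° − (RT/nF) ln Q = 3.38 − (8.314×343)/(3×96500) × (-9.150) = 3.380 + 0.090 = 3.470 V.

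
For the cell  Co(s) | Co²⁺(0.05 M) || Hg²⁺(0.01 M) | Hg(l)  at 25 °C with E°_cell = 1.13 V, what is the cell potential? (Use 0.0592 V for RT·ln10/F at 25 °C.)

Balancing electrons gives n = 2; the reaction quotient is Q = [Co²⁺]/[Hg²⁺] = 5.00.
At 25 °C, E = E° − (0.0592/n) log Q = 1.13 − (0.0592/2)(0.699) = 1.130 − 0.021 = 1.109 V.

1.11 V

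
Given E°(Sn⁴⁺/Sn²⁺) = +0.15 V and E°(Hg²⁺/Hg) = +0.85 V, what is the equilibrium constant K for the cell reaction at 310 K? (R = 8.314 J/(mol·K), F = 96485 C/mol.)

E°_cell = +0.85 − (+0.15) = 0.70 V, with n = 2 electrons transferred.
At equilibrium E = 0, so the Nernst equation gives ln K = nFE°/RT = (2)(96485)(0.70)/((8.314)(310)) = 52.41.
K = e^52.41 = 5.8 × 10^22.

5.8 × 10^22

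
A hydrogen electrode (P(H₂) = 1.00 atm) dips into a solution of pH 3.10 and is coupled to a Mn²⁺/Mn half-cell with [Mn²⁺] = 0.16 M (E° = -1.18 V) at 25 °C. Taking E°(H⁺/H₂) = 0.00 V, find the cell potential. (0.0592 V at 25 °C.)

The hydrogen couple is the cathode, so E°_cell = 1.18 V; n = 2.
[H⁺] = 10^(−3.10) = 7.9 × 10^-4 M, and Q = [Mn²⁺]·P(H₂) / [H⁺]^2 = 2.54 × 10^5.
E = E° − (0.0592/2) log Q = 1.18 − (0.0592/2)(5.404) = 1.020 V.

1.02 V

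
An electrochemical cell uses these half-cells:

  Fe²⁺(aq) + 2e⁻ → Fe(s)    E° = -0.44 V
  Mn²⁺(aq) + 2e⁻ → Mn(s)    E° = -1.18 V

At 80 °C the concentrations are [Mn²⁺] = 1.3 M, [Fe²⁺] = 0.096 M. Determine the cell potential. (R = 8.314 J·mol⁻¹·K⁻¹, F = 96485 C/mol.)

0.700 V

The Fe²⁺/Fe couple has the higher reduction potential and acts as the cathode, so E°_cell = -0.44 − (-1.18) = 0.74 V.
Balancing electrons gives n = 2; the reaction quotient is Q = [Mn²⁺]/[Fe²⁺] = 13.5.
E = E° − (RT/nF) ln Q = 0.74 − (8.314×353)/(2×96485) × (2.606) = 0.740 − 0.040 = 0.700 V.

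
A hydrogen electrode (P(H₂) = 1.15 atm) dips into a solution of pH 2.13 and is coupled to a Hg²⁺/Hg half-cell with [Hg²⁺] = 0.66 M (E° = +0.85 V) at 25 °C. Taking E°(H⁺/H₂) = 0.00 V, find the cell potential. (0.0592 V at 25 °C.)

The Hg²⁺/Hg couple is the cathode, so E°_cell = 0.85 V; n = 2.
[H⁺] = 10^(−2.13) = 0.0074 M, and Q = [H⁺]^2 / ([Hg²⁺]·P(H₂)) = 7.24 × 10^-5.
E = E° − (0.0592/2) log Q = 0.85 − (0.0592/2)(-4.140) = 0.973 V.

0.97 V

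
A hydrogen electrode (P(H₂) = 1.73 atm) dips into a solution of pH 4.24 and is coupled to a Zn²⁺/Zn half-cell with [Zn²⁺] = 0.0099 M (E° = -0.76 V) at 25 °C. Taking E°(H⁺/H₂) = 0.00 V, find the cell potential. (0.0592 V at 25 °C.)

0.56 V

The hydrogen couple is the cathode, so E°_cell = 0.76 V; n = 2.
[H⁺] = 10^(−4.24) = 5.8 × 10^-5 M, and Q = [Zn²⁺]·P(H₂) / [H⁺]^2 = 5.17 × 10^6.
E = E° − (0.0592/2) log Q = 0.76 − (0.0592/2)(6.714) = 0.561 V.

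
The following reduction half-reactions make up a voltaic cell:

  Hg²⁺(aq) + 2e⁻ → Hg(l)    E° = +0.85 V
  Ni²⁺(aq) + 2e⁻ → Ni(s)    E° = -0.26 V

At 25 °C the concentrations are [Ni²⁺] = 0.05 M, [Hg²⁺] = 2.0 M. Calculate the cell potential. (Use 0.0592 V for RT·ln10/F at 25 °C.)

1.16 V

The Hg²⁺/Hg couple has the higher reduction potential and acts as the cathode, so E°_cell = +0.85 − (-0.26) = 1.11 V.
Balancing electrons gives n = 2; the reaction quotient is Q = [Ni²⁺]/[Hg²⁺] = 0.0250.
At 25 °C, E = E° − (0.0592/n) log Q = 1.11 − (0.0592/2)(-1.602) = 1.110 + 0.047 = 1.157 V.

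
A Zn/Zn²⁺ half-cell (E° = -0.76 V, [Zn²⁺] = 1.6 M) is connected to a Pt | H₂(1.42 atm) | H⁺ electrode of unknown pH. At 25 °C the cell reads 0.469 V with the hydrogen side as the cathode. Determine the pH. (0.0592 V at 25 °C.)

pH = 4.74

E°_cell = 0.76 V and n = 2.
log Q = n(E° − E)/0.0592 = 2×(0.76 − 0.469)/0.0592 = 9.831.
With Q = [Zn²⁺]·P(H₂) / [H⁺]^2, solving for [H⁺] gives log[H⁺] = -4.737, so pH = 4.74.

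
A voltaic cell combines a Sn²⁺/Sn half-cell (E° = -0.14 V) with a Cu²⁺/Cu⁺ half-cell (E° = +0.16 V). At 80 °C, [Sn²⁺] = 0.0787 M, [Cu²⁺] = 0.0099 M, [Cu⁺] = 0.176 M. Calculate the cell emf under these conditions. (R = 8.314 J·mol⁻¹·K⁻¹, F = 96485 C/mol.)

0.251 V

The Cu²⁺/Cu⁺ couple has the higher reduction potential and acts as the cathode, so E°_cell = +0.16 − (-0.14) = 0.30 V.
Balancing electrons gives n = 2; the reaction quotient is Q = [Sn²⁺]·[Cu⁺]^2/[Cu²⁺]^2 = 24.9.
E = E° − (RT/nF) ln Q = 0.30 − (8.314×353)/(2×96485) × (3.214) = 0.300 − 0.049 = 0.251 V.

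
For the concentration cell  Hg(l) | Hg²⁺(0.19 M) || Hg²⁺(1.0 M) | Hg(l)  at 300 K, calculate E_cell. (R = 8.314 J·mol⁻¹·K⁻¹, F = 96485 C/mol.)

0.021 V

Both half-cells are Hg²⁺/Hg, so E°_cell = 0. The concentrated side is the cathode; the cell reaction moves Hg²⁺ from high to low concentration with n = 2.
Q = [Hg²⁺]_dilute/[Hg²⁺]_conc = 0.19/1.0 = 0.190.
E = 0 − (RT/nF) ln Q = −((8.314×300)/(2×96485))(-1.661) = 0.0215 V.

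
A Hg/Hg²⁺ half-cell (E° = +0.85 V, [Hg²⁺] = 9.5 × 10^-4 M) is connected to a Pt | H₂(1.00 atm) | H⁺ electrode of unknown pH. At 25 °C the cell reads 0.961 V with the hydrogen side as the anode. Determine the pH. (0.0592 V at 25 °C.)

E°_cell = 0.85 V and n = 2.
log Q = n(E° − E)/0.0592 = 2×(0.85 − 0.961)/0.0592 = -3.750.
With Q = [H⁺]^2 / ([Hg²⁺]·P(H₂)), solving for [H⁺] gives log[H⁺] = -3.386, so pH = 3.39.

pH = 3.39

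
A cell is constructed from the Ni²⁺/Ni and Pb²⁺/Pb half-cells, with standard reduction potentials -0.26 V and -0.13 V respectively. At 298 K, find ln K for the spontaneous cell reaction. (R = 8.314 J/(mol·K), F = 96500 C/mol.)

E°_cell = -0.13 − (-0.26) = 0.13 V, with n = 2 electrons transferred.
At equilibrium E = 0, so the Nernst equation gives ln K = nFE°/RT = (2)(96500)(0.13)/((8.314)(298)) = 10.13.

ln K = 10.1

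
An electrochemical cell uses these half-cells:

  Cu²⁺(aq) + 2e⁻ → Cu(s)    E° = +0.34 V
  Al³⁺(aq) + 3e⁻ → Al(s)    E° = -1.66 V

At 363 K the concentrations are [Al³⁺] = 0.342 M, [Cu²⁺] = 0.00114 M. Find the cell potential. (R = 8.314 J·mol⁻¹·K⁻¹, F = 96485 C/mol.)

1.91 V

The Cu²⁺/Cu couple has the higher reduction potential and acts as the cathode, so E°_cell = +0.34 − (-1.66) = 2.00 V.
Balancing electrons gives n = 6; the reaction quotient is Q = [Al³⁺]^2/[Cu²⁺]^3 = 7.89 × 10^7.
E = E° − (RT/nF) ln Q = 2.00 − (8.314×363)/(6×96485) × (18.184) = 2.000 − 0.095 = 1.905 V.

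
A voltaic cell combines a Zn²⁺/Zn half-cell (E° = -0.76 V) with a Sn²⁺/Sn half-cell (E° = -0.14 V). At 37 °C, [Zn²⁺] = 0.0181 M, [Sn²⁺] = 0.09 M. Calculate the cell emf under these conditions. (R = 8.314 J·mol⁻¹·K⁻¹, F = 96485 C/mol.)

0.641 V

The Sn²⁺/Sn couple has the higher reduction potential and acts as the cathode, so E°_cell = -0.14 − (-0.76) = 0.62 V.
Balancing electrons gives n = 2; the reaction quotient is Q = [Zn²⁺]/[Sn²⁺] = 0.201.
E = E° − (RT/nF) ln Q = 0.62 − (8.314×310)/(2×96485) × (-1.604) = 0.620 + 0.021 = 0.641 V.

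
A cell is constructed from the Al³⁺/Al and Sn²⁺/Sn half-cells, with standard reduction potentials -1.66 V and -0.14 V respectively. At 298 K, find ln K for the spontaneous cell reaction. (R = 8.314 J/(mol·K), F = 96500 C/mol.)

ln K = 355.2

E°_cell = -0.14 − (-1.66) = 1.52 V, with n = 6 electrons transferred.
At equilibrium E = 0, so the Nernst equation gives ln K = nFE°/RT = (6)(96500)(1.52)/((8.314)(298)) = 355.22.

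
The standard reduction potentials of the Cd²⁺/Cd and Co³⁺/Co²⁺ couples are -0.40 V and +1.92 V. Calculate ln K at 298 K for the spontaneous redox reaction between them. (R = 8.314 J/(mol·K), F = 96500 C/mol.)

ln K = 180.7

E°_cell = +1.92 − (-0.40) = 2.32 V, with n = 2 electrons transferred.
At equilibrium E = 0, so the Nernst equation gives ln K = nFE°/RT = (2)(96500)(2.32)/((8.314)(298)) = 180.73.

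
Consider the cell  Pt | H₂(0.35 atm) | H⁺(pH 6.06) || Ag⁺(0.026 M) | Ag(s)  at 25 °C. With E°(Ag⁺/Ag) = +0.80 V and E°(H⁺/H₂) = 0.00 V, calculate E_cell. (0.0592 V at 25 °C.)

The Ag⁺/Ag couple is the cathode, so E°_cell = 0.80 V; n = 2.
[H⁺] = 10^(−6.06) = 8.7 × 10^-7 M, and Q = [H⁺]^2 / ([Ag⁺]^2·P(H₂)) = 3.21 × 10^-9.
E = E° − (0.0592/2) log Q = 0.80 − (0.0592/2)(-8.494) = 1.051 V.

1.05 V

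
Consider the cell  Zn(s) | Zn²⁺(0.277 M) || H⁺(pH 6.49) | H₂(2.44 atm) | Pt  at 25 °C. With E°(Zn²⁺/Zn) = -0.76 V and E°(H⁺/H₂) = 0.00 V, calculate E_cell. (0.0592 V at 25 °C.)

0.38 V

The hydrogen couple is the cathode, so E°_cell = 0.76 V; n = 2.
[H⁺] = 10^(−6.49) = 3.2 × 10^-7 M, and Q = [Zn²⁺]·P(H₂) / [H⁺]^2 = 6.45 × 10^12.
E = E° − (0.0592/2) log Q = 0.76 − (0.0592/2)(12.810) = 0.381 V.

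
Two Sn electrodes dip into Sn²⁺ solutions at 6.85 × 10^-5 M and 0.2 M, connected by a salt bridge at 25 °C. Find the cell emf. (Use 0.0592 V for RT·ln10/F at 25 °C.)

0.10 V

Both half-cells are Sn²⁺/Sn, so E°_cell = 0. The concentrated side is the cathode; the cell reaction moves Sn²⁺ from high to low concentration with n = 2.
Q = [Sn²⁺]_dilute/[Sn²⁺]_conc = 6.85 × 10^-5/0.2 = 3.42 × 10^-4.
E = 0 − (0.0592/2) log Q = −(0.0592/2)(-3.465) = 0.1026 V.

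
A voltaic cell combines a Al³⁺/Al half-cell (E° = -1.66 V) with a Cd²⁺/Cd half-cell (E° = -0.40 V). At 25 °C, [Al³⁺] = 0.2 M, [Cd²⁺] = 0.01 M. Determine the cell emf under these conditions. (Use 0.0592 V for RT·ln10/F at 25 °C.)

1.21 V

The Cd²⁺/Cd couple has the higher reduction potential and acts as the cathode, so E°_cell = -0.40 − (-1.66) = 1.26 V.
Balancing electrons gives n = 6; the reaction quotient is Q = [Al³⁺]^2/[Cd²⁺]^3 = 4 × 10^4.
At 25 °C, E = E° − (0.0592/n) log Q = 1.26 − (0.0592/6)(4.602) = 1.260 − 0.045 = 1.215 V.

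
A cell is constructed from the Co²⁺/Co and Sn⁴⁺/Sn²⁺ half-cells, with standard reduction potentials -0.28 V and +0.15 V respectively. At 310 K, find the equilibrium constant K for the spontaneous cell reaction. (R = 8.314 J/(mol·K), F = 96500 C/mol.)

E°_cell = +0.15 − (-0.28) = 0.43 V, with n = 2 electrons transferred.
At equilibrium E = 0, so the Nernst equation gives ln K = nFE°/RT = (2)(96500)(0.43)/((8.314)(310)) = 32.20.
K = e^32.20 = 9.6 × 10^13.

9.6 × 10^13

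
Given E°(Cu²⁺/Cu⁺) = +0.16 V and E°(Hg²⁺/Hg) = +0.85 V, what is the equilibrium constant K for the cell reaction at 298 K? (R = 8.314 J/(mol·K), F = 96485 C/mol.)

2.2 × 10^23

E°_cell = +0.85 − (+0.16) = 0.69 V, with n = 2 electrons transferred.
At equilibrium E = 0, so the Nernst equation gives ln K = nFE°/RT = (2)(96485)(0.69)/((8.314)(298)) = 53.74.
K = e^53.74 = 2.2 × 10^23.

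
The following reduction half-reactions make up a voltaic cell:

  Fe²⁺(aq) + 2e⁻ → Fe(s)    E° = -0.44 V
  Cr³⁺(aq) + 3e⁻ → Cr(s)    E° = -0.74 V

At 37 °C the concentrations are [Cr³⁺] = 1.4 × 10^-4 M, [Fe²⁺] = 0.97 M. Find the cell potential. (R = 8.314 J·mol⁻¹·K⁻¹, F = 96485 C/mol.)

0.379 V

The Fe²⁺/Fe couple has the higher reduction potential and acts as the cathode, so E°_cell = -0.44 − (-0.74) = 0.30 V.
Balancing electrons gives n = 6; the reaction quotient is Q = [Cr³⁺]^2/[Fe²⁺]^3 = 2.15 × 10^-8.
E = E° − (RT/nF) ln Q = 0.30 − (8.314×310)/(6×96485) × (-17.656) = 0.300 + 0.079 = 0.379 V.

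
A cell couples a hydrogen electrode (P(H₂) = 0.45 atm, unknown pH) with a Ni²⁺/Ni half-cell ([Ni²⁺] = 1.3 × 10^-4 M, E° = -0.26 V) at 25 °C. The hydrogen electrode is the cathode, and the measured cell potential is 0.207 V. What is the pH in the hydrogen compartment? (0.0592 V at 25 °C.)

pH = 3.01

E°_cell = 0.26 V and n = 2.
log Q = n(E° − E)/0.0592 = 2×(0.26 − 0.207)/0.0592 = 1.791.
With Q = [Ni²⁺]·P(H₂) / [H⁺]^2, solving for [H⁺] gives log[H⁺] = -3.012, so pH = 3.01.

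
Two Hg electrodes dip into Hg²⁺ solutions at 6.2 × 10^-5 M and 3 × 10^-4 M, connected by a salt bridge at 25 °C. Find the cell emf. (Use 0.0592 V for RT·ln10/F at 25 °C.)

Both half-cells are Hg²⁺/Hg, so E°_cell = 0. The concentrated side is the cathode; the cell reaction moves Hg²⁺ from high to low concentration with n = 2.
Q = [Hg²⁺]_dilute/[Hg²⁺]_conc = 6.2 × 10^-5/3 × 10^-4 = 0.207.
E = 0 − (0.0592/2) log Q = −(0.0592/2)(-0.685) = 0.0203 V.

0.020 V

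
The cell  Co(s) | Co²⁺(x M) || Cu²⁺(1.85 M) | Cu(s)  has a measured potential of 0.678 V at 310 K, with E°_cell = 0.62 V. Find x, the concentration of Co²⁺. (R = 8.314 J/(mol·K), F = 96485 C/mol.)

0.024 M

From the Nernst equation, ln Q = nF(E° − E)/RT = 2×96485×(0.62 − 0.678)/(8.314×310) = -4.343, so Q = 0.0130.
With Q = [Co²⁺]/[Cu²⁺] and the known concentrations, [Co²⁺] in the numerator gives [Co²⁺] = 0.024 M.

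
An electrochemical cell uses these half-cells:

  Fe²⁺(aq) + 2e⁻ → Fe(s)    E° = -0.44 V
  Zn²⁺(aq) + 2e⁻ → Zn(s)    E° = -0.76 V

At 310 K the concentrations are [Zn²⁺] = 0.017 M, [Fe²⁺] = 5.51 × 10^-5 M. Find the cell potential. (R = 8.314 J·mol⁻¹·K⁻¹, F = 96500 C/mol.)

0.243 V

The Fe²⁺/Fe couple has the higher reduction potential and acts as the cathode, so E°_cell = -0.44 − (-0.76) = 0.32 V.
Balancing electrons gives n = 2; the reaction quotient is Q = [Zn²⁺]/[Fe²⁺] = 309.
E = E° − (RT/nF) ln Q = 0.32 − (8.314×310)/(2×96500) × (5.732) = 0.320 − 0.077 = 0.243 V.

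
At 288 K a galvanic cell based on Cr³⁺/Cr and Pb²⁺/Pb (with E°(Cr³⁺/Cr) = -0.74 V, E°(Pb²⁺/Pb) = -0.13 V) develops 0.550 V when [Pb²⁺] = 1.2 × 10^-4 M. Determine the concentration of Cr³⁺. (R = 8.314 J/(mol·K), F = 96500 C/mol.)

0.0019 M

From the Nernst equation, ln Q = nF(E° − E)/RT = 6×96500×(0.61 − 0.550)/(8.314×288) = 14.509, so Q = 2 × 10^6.
With Q = [Cr³⁺]^2/[Pb²⁺]^3 and the known concentrations, [Cr³⁺]^2 in the numerator gives [Cr³⁺] = 0.0019 M.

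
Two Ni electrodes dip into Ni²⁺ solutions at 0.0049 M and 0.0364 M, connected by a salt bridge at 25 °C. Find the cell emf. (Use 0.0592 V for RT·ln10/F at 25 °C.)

Both half-cells are Ni²⁺/Ni, so E°_cell = 0. The concentrated side is the cathode; the cell reaction moves Ni²⁺ from high to low concentration with n = 2.
Q = [Ni²⁺]_dilute/[Ni²⁺]_conc = 0.0049/0.0364 = 0.135.
E = 0 − (0.0592/2) log Q = −(0.0592/2)(-0.871) = 0.0258 V.

0.026 V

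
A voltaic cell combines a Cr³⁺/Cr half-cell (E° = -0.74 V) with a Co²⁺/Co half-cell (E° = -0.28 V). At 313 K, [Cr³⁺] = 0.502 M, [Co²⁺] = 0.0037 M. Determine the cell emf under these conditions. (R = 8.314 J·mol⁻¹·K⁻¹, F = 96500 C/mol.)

The Co²⁺/Co couple has the higher reduction potential and acts as the cathode, so E°_cell = -0.28 − (-0.74) = 0.46 V.
Balancing electrons gives n = 6; the reaction quotient is Q = [Cr³⁺]^2/[Co²⁺]^3 = 4.98 × 10^6.
E = E° − (RT/nF) ln Q = 0.46 − (8.314×313)/(6×96500) × (15.420) = 0.460 − 0.069 = 0.391 V.

0.391 V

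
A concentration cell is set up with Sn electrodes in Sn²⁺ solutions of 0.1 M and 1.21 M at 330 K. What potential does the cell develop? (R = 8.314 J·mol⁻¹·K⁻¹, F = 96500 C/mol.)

Both half-cells are Sn²⁺/Sn, so E°_cell = 0. The concentrated side is the cathode; the cell reaction moves Sn²⁺ from high to low concentration with n = 2.
Q = [Sn²⁺]_dilute/[Sn²⁺]_conc = 0.1/1.21 = 0.0826.
E = 0 − (RT/nF) ln Q = −((8.314×330)/(2×96500))(-2.493) = 0.0354 V.

0.035 V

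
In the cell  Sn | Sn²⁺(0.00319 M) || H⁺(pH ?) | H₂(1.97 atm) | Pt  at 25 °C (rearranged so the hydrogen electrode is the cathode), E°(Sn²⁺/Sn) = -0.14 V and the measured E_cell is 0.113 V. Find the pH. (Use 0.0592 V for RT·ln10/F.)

pH = 1.56

E°_cell = 0.14 V and n = 2.
log Q = n(E° − E)/0.0592 = 2×(0.14 − 0.113)/0.0592 = 0.912.
With Q = [Sn²⁺]·P(H₂) / [H⁺]^2, solving for [H⁺] gives log[H⁺] = -1.557, so pH = 1.56.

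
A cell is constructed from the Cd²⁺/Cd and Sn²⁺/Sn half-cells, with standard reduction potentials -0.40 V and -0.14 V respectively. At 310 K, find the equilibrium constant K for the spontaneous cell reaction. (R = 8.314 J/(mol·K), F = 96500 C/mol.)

2.9 × 10^8

E°_cell = -0.14 − (-0.40) = 0.26 V, with n = 2 electrons transferred.
At equilibrium E = 0, so the Nernst equation gives ln K = nFE°/RT = (2)(96500)(0.26)/((8.314)(310)) = 19.47.
K = e^19.47 = 2.9 × 10^8.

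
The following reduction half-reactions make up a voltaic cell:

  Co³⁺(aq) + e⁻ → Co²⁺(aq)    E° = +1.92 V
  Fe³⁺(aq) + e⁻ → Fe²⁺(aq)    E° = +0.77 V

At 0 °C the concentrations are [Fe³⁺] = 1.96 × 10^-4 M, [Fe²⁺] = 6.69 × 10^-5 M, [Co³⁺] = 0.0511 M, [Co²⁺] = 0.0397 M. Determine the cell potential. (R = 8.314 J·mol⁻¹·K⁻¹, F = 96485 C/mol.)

The Co³⁺/Co²⁺ couple has the higher reduction potential and acts as the cathode, so E°_cell = +1.92 − (+0.77) = 1.15 V.
Balancing electrons gives n = 1; the reaction quotient is Q = [Fe³⁺]·[Co²⁺]/([Fe²⁺]·[Co³⁺]) = 2.28.
E = E° − (RT/nF) ln Q = 1.15 − (8.314×273)/(1×96485) × (0.822) = 1.150 − 0.019 = 1.131 V.

1.13 V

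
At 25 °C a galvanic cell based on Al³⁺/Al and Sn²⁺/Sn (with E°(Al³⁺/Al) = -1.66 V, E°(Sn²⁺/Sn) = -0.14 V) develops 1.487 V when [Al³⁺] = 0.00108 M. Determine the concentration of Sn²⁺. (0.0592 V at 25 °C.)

8.1 × 10^-4 M

From the Nernst equation, log Q = n(E° − E)/0.0592 = 6(1.52 − 1.487)/0.0592 = 3.345, so Q = 2210.
With Q = [Al³⁺]^2/[Sn²⁺]^3 and the known concentrations, [Sn²⁺]^3 in the denominator gives [Sn²⁺] = 8.1 × 10^-4 M.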